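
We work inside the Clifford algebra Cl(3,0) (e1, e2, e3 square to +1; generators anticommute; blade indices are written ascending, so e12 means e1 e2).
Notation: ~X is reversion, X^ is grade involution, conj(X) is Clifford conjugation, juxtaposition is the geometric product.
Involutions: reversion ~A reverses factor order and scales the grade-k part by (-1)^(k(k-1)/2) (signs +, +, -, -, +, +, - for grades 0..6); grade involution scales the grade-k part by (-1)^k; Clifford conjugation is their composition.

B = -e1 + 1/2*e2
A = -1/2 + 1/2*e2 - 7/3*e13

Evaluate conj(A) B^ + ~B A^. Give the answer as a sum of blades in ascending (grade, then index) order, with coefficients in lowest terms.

first term: 1/4 - 1/2*e1 + 1/4*e2 - 7/3*e3 + 1/2*e12 + 7/6*e123
second term: -1/4 + 1/2*e1 - 1/4*e2 + 7/3*e3 + 1/2*e12 + 7/6*e123
Answer: e12 + 7/3*e123


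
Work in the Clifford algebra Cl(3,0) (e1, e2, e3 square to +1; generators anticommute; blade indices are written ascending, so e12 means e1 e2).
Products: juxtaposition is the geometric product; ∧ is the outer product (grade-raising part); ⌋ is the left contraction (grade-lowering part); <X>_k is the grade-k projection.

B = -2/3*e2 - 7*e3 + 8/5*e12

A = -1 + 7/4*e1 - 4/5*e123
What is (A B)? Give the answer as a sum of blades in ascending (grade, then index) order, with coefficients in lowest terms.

step 1: 52/15*e2 + 207/25*e3 + 17/6*e12 - 767/60*e13
Answer: 52/15*e2 + 207/25*e3 + 17/6*e12 - 767/60*e13


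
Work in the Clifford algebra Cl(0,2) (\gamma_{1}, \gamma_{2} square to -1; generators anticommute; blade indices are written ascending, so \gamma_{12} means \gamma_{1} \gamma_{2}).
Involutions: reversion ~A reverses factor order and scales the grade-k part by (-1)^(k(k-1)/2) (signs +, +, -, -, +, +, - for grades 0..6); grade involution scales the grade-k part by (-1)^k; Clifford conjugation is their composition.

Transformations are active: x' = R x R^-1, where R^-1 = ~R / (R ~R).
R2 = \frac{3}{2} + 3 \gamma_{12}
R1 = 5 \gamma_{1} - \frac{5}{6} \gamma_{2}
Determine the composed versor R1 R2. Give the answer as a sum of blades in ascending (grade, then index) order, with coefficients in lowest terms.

Distribute over the terms of R1 (each basis-blade product reordered to ascending indices, repeated generators contracted through their squares):
(5 \gamma_{1}) R2 = \frac{15}{2} \gamma_{1} - 15 \gamma_{2}
(-\frac{5}{6} \gamma_{2}) R2 = -\frac{5}{2} \gamma_{1} - \frac{5}{4} \gamma_{2}
Summing the partial products and collecting blades:
Answer: 5 \gamma_{1} - \frac{65}{4} \gamma_{2}


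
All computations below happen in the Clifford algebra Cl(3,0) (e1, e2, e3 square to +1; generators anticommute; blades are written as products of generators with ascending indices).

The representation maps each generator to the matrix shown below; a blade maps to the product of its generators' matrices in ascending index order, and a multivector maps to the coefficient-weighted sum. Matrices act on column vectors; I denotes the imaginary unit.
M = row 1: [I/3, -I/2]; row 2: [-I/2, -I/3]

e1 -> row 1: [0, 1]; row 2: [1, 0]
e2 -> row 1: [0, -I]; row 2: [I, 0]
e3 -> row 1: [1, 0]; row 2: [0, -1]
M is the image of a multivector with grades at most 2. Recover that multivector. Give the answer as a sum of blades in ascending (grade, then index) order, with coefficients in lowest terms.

Method: 1, rho(e1), rho(e2), rho(e3) form a trace-orthogonal basis of the 2x2 complex matrices (tr(X Y) = 2 if X = Y, else 0), so M = m0*1 + m1*rho(e1) + m2*rho(e2) + m3*rho(e3) with m0 = tr(M)/2 = 0, m1 = tr(M rho(e1))/2 = -I/2, m2 = tr(M rho(e2))/2 = 0, m3 = tr(M rho(e3))/2 = I/3.
Multiplying table entries, the bivector images are rho(e1 e2) = I*rho(e3), rho(e1 e3) = -I*rho(e2), rho(e2 e3) = I*rho(e1); with real blade coefficients the real parts of m0..m3 are the coefficients of 1, e1, e2, e3 and the imaginary parts give the bivectors (e2 e3: Im m1, e1 e3: -Im m2, e1 e2: Im m3).
Answer: 1/3*e1 e2 - 1/2*e2 e3


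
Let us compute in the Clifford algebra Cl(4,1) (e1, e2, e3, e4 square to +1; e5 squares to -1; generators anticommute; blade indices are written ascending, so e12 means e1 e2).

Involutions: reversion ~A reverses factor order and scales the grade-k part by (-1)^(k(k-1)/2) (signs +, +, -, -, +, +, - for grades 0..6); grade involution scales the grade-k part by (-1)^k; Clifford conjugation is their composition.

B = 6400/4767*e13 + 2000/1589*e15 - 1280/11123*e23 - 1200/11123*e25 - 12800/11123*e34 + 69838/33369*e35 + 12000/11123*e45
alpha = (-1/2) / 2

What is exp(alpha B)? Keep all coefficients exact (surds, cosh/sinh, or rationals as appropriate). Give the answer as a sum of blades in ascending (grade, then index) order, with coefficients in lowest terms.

B^2 term by term: the squares give (6400/4767)^2*(e13)^2 + (2000/1589)^2*(e15)^2 + (-1280/11123)^2*(e23)^2 + (-1200/11123)^2*(e25)^2 + (-12800/11123)^2*(e34)^2 + (69838/33369)^2*(e35)^2 + (12000/11123)^2*(e45)^2 = 40960000/22724289*(-1) + 4000000/2524921*(+1) + 1638400/123721129*(-1) + 1440000/123721129*(+1) + 163840000/123721129*(-1) + 4877346244/1113490161*(+1) + 144000000/123721129*(+1) = 4 (each basis 2-blade squares to minus the product of its generators' squares); cross terms between blades sharing an index anticommute and cancel; the commuting (index-disjoint) pairs give grade-4 terms 2*c*c'*(blade product), which cancel blade by blade — e1235: 5120000/17674447 - 5120000/17674447 = 0; e1345: 51200000/17674447 - 51200000/17674447 = 0; e2345: -30720000/123721129 + 30720000/123721129 = 0 — confirming B is simple. So B^2 = 4.
B^2 = 4 — the positive square puts this in the hyperbolic regime; l = 2, alpha*l = -1/2, so exp(alpha B) = cosh(-1/2) + (sinh(-1/2)/2)*B = cosh(1/2) + (-sinh(1/2)/2)*B.
Answer: cosh(1/2) - 3200*sinh(1/2)/4767*e13 - 1000*sinh(1/2)/1589*e15 + 640*sinh(1/2)/11123*e23 + 600*sinh(1/2)/11123*e25 + 6400*sinh(1/2)/11123*e34 - 34919*sinh(1/2)/33369*e35 - 6000*sinh(1/2)/11123*e45


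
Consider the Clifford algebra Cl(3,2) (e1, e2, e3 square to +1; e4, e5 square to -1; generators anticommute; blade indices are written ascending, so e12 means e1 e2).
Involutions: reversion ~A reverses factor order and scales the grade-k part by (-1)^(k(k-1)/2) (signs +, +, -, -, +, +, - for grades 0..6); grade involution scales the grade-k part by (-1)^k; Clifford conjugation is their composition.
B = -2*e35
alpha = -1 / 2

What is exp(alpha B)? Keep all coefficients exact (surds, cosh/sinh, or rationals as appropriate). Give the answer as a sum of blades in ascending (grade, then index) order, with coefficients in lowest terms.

B^2 = (-2)^2*(e35)^2 = 4*(+1) = 4 (a basis 2-blade squares to minus the product of its generators' squares).
B^2 = 4 — hyperbolic case — the even/odd split gives cosh and sinh: l = 2, alpha*l = -1, so exp(alpha B) = cosh(-1) + (sinh(-1)/2)*B = cosh(1) + (-sinh(1)/2)*B.
Answer: cosh(1) + sinh(1)*e35


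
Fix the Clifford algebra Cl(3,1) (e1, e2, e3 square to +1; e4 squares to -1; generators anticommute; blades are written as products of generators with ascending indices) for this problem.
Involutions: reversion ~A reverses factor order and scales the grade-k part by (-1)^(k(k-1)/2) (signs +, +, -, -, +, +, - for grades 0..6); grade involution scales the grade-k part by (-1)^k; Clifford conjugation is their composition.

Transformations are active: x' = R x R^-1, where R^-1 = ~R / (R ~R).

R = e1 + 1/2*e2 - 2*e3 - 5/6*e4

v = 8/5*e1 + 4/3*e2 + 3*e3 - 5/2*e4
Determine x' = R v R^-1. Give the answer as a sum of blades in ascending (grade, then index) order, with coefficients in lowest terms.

~R = e1 + 1/2*e2 - 2*e3 - 5/6*e4, and R ~R = 41/9, so R^-1 = ~R / (41/9).
R v = -349/60 + 8/15*e1 e2 + 31/5*e1 e3 - 7/6*e1 e4 + 25/6*e2 e3 - 5/36*e2 e4 + 15/2*e3 e4
Answer: -1703/410*e1 - 6421/2460*e2 + 432/205*e3 + 759/164*e4


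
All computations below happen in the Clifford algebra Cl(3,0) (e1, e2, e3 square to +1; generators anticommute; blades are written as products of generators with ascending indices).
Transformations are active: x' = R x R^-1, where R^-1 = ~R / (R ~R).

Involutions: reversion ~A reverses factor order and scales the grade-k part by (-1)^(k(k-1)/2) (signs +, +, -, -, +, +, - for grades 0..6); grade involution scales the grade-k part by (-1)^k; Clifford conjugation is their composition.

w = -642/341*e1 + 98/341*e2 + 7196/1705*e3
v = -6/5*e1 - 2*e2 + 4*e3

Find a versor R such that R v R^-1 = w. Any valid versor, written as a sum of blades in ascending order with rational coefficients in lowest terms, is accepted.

Why this works: both vectors square to 536/25, so q(v) = q(w) and R = v + w = -5256/1705*e1 - 584/341*e2 + 14016/1705*e3 carries v to w — its own direction survives, the complement (v - w)/2 flips.
Answer: -5256/1705*e1 - 584/341*e2 + 14016/1705*e3


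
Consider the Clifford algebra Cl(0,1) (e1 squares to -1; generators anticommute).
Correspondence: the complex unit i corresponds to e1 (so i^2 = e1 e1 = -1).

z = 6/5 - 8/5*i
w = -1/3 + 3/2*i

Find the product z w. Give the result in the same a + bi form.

In blades: z = 6/5 - 8/5*e1, w = -1/3 + 3/2*e1.
Distribute z over w term by term (generator squares from the signature, products reordered to ascending indices): (6/5)*w = -2/5 + 9/5*e1; (-8/5*e1)*w = 12/5 + 8/15*e1.
Sum: 2 + 7/3*e1; translating back through the correspondence:
Answer: 2 + 7/3*i


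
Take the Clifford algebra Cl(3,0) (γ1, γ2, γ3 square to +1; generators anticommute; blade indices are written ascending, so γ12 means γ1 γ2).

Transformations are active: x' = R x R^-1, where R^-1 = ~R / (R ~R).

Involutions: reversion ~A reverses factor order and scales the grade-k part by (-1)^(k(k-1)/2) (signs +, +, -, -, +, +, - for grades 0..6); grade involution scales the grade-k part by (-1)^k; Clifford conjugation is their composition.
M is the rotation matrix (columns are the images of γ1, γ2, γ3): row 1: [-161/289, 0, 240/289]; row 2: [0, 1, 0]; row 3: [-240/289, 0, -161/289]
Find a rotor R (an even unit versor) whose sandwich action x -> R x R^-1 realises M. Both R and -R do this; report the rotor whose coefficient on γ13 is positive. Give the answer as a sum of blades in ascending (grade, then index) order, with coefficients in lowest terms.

Method: write R = a + b12*γ12 + b13*γ13 + b23*γ23 with a^2 + b12^2 + b13^2 + b23^2 = 1 (so R^-1 = ~R). Expanding the columns R e_j ~R gives tr M = 4a^2 - 1 and, from the antisymmetric part, M21 - M12 = -4a*b12, M13 - M31 = 4a*b13, M32 - M23 = -4a*b23.
Here tr M = -33/289, so a^2 = (1 + tr M)/4 = 64/289 and a = ±8/17. Taking a = 8/17: M21 - M12 = 0, M13 - M31 = 480/289, M32 - M23 = 0, giving b12 = 0, b13 = 15/17, b23 = 0, i.e. R = 8/17 + 15/17*γ13.
Its γ13 coefficient is already positive.
Answer: 8/17 + 15/17*γ13. Sheet selection: the two-to-one cover makes ±R indistinguishable at the matrix level (trace -33/289), so uniqueness comes from the required sign on γ13.


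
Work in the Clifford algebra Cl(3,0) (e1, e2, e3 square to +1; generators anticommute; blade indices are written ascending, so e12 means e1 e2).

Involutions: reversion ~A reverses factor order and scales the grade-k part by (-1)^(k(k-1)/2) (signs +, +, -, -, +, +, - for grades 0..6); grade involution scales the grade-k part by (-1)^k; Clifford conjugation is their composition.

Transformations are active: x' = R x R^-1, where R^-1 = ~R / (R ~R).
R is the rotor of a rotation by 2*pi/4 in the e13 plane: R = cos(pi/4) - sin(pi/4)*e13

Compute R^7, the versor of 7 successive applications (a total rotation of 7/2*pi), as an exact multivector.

The rotor phase is half the rotation angle and phases add under composition, so 7 steps in the e13 plane accumulate phase 7*(pi/4) = 7*pi/4: R^7 = cos(7*pi/4) - sin(7*pi/4)*e13.
cos(7*pi/4) = sqrt(2)/2 and sin(7*pi/4) = -sqrt(2)/2, so R^7 = sqrt(2)/2 + sqrt(2)/2*e13. The net rotation is 3/2*pi (after discarding 1 full turn, each of which contributes a factor -1 to the rotor); the rotor keeps the half-angle phase exactly.
Answer: sqrt(2)/2 + sqrt(2)/2*e13


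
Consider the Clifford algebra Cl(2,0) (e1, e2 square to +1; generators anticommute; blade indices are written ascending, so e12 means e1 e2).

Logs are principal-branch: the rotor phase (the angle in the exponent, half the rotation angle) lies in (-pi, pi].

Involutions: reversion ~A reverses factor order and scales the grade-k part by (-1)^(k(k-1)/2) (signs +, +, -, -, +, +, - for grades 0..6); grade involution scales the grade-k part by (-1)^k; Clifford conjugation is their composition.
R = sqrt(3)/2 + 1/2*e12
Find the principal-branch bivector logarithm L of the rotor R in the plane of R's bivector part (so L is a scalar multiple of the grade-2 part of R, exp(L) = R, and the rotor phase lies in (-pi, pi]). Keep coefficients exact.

The scalar part of R is sqrt(3)/2, which fixes the principal-branch rotor phase; the unit plane is then the bivector part divided by the sine of that phase, and L is that plane scaled by the phase.
Concretely: cos(phase) = sqrt(3)/2 gives phase = ±pi/6, and since phase/sin(phase) is even the sign is immaterial: L = (phase/sin(phase)) * <R>_2 = (pi/3) * <R>_2.
Answer: pi/6*e12


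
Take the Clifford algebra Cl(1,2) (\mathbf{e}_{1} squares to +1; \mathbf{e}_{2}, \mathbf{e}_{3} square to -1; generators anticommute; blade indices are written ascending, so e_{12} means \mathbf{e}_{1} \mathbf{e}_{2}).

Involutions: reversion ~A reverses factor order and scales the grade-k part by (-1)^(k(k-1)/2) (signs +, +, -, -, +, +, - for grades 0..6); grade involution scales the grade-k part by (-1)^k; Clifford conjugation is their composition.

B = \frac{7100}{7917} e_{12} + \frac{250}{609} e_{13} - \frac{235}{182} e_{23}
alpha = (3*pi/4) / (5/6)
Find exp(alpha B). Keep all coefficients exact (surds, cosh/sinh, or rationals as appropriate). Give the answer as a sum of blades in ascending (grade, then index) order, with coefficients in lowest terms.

B^2 term by term: the squares give (\frac{7100}{7917})^2*(e_{12})^2 + (\frac{250}{609})^2*(e_{13})^2 + (-\frac{235}{182})^2*(e_{23})^2 = \frac{50410000}{62678889}*(+1) + \frac{62500}{370881}*(+1) + \frac{55225}{33124}*(-1) = -\frac{25}{36} (each basis 2-blade squares to minus the product of its generators' squares); cross terms between blades sharing an index anticommute and cancel. So B^2 = -\frac{25}{36}.
B^2 = -\frac{25}{36} — circular case — the even/odd split gives cos and sin: l = \frac{5}{6}, alpha*l = \frac{3 \pi}{4}, so exp(alpha B) = cos(\frac{3 \pi}{4}) + (sin(\frac{3 \pi}{4})/(\frac{5}{6}))*B = - \frac{\sqrt{2}}{2} + (\frac{3 \sqrt{2}}{5})*B.
Answer: - \frac{\sqrt{2}}{2} + \frac{1420 \sqrt{2}}{2639} e_{12} + \frac{50 \sqrt{2}}{203} e_{13} - \frac{141 \sqrt{2}}{182} e_{23}


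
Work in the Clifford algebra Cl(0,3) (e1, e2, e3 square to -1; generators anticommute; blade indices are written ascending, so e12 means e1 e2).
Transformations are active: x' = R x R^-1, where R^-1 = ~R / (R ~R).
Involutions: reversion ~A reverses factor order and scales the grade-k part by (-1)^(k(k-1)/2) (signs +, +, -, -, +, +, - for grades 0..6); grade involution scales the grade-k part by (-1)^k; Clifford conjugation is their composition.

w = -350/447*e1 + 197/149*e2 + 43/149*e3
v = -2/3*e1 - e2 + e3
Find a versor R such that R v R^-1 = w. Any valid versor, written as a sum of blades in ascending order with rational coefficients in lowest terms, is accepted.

Here q(v) = q(w) = -22/9; the classical choice R = v + w = -216/149*e1 + 48/149*e2 + 192/149*e3 then realises v -> w under the sandwich.
Answer: -216/149*e1 + 48/149*e2 + 192/149*e3


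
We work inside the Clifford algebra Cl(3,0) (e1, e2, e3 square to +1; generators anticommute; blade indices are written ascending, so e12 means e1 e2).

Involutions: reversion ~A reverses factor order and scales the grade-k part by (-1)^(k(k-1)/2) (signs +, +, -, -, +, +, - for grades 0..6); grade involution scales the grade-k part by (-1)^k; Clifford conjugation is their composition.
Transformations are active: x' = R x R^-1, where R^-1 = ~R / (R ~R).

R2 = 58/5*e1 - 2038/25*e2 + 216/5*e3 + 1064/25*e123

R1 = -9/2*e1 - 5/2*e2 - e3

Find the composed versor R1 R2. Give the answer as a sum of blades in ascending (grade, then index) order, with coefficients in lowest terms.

Distribute over the terms of R1 (each basis-blade product reordered to ascending indices, repeated generators contracted through their squares):
(-9/2*e1) R2 = -261/5 + 9171/25*e12 - 972/5*e13 - 4788/25*e23
(-5/2*e2) R2 = 1019/5 + 29*e12 + 532/5*e13 - 108*e23
(-e3) R2 = -216/5 - 1064/25*e12 + 58/5*e13 - 2038/25*e23
Summing the partial products and collecting blades:
Answer: 542/5 + 8832/25*e12 - 382/5*e13 - 9526/25*e23


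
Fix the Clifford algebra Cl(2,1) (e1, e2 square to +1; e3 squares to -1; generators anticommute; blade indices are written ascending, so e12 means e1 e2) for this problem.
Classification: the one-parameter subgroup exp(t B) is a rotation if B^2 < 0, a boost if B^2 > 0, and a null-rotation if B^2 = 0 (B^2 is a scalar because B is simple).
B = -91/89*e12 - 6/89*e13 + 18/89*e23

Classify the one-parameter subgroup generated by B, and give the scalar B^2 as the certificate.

B^2 term by term: the squares give (-91/89)^2*(e12)^2 + (-6/89)^2*(e13)^2 + (18/89)^2*(e23)^2 = 8281/7921*(-1) + 36/7921*(+1) + 324/7921*(+1) = -1 (each basis 2-blade squares to minus the product of its generators' squares); cross terms between blades sharing an index anticommute and cancel. So B^2 = -1.
Answer: rotation, certificate B^2 = -1. Note: conjugating B changes its blade decomposition but never the scalar B^2 = -1, whose sign settles the classification.


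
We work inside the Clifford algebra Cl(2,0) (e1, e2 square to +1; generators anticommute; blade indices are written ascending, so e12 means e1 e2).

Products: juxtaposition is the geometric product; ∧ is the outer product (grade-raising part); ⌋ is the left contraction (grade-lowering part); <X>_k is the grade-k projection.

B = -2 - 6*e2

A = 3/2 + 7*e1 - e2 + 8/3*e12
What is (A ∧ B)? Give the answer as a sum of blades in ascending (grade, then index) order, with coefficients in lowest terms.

step 1: -3 - 14*e1 - 7*e2 - 142/3*e12
Answer: -3 - 14*e1 - 7*e2 - 142/3*e12


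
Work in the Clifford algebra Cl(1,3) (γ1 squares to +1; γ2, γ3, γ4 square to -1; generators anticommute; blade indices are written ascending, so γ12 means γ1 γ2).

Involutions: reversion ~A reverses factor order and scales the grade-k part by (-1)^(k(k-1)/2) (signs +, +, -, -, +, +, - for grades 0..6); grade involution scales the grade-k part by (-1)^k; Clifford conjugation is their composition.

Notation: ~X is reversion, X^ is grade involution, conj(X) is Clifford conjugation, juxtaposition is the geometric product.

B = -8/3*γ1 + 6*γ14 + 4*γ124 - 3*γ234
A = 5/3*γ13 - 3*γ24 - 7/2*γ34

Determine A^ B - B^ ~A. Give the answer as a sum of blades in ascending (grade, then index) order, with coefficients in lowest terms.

first term: 12*γ1 - 21/2*γ2 + 121/9*γ3 + 18*γ12 + 21*γ13 - 10*γ34 + 14*γ123 + 3*γ124 + 28/3*γ134 + 20/3*γ234
second term: 12*γ1 - 21/2*γ2 + 41/9*γ3 + 18*γ12 + 21*γ13 - 10*γ34 - 14*γ123 + 13*γ124 + 28/3*γ134 - 20/3*γ234
Answer: 80/9*γ3 + 28*γ123 - 10*γ124 + 40/3*γ234


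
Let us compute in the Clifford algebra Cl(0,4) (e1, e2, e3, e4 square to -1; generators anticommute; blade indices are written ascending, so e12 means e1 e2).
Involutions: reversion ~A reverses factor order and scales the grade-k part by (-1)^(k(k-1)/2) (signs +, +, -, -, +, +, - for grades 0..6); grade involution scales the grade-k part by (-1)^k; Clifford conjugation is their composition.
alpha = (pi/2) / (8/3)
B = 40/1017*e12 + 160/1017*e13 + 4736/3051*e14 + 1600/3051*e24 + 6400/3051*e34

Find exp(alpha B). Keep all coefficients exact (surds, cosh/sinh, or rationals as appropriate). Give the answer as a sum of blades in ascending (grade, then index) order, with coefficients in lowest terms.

B^2 term by term: the squares give (40/1017)^2*(e12)^2 + (160/1017)^2*(e13)^2 + (4736/3051)^2*(e14)^2 + (1600/3051)^2*(e24)^2 + (6400/3051)^2*(e34)^2 = 1600/1034289*(-1) + 25600/1034289*(-1) + 22429696/9308601*(-1) + 2560000/9308601*(-1) + 40960000/9308601*(-1) = -64/9 (each basis 2-blade squares to minus the product of its generators' squares); cross terms between blades sharing an index anticommute and cancel; the commuting (index-disjoint) pairs give grade-4 terms 2*c*c'*(blade product), which cancel blade by blade — e1234: 512000/3102867 - 512000/3102867 = 0 — confirming B is simple. So B^2 = -64/9.
B^2 = -64/9 — the negative square puts this in the circular regime; l = 8/3, alpha*l = pi/2, so exp(alpha B) = cos(pi/2) + (sin(pi/2)/(8/3))*B = 0 + (3/8)*B.
Answer: 5/339*e12 + 20/339*e13 + 592/1017*e14 + 200/1017*e24 + 800/1017*e34


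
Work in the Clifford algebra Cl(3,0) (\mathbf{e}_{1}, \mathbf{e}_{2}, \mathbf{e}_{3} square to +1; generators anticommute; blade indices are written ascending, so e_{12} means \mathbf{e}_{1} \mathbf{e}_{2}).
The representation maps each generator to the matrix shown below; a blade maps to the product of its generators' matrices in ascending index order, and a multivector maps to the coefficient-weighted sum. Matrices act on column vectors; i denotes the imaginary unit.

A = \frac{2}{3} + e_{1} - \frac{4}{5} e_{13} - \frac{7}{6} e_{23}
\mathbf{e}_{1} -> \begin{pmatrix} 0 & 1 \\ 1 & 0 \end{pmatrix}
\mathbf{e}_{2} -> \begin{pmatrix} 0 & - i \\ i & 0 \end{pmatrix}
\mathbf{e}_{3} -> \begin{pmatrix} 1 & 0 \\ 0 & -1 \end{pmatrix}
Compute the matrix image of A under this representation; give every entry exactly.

Bivector images (products of the table entries): rho(e_{13}) = rho(\mathbf{e}_{1})rho(\mathbf{e}_{3}) = \begin{pmatrix} 0 & -1 \\ 1 & 0 \end{pmatrix}; rho(e_{23}) = rho(\mathbf{e}_{2})rho(\mathbf{e}_{3}) = \begin{pmatrix} 0 & i \\ i & 0 \end{pmatrix}.
M = (\frac{2}{3})*1 + (1)*rho(e_{1}) + (-\frac{4}{5})*rho(e_{13}) + (-\frac{7}{6})*rho(e_{23}), summed entrywise (1 is the identity matrix):
Answer: \begin{pmatrix} \frac{2}{3} & \frac{9}{5} - \frac{7 i}{6} \\ \frac{1}{5} - \frac{7 i}{6} & \frac{2}{3} \end{pmatrix}


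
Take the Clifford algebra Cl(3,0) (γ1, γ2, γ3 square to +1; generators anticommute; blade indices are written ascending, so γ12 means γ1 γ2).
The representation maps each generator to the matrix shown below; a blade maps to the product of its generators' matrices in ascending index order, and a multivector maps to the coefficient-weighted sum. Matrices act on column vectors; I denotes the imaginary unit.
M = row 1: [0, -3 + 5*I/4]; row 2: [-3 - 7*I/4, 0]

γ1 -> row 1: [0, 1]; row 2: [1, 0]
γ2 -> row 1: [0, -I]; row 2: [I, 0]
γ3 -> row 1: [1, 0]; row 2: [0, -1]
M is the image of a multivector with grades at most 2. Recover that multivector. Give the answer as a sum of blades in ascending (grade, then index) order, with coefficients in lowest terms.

Method: 1, rho(γ1), rho(γ2), rho(γ3) form a trace-orthogonal basis of the 2x2 complex matrices (tr(X Y) = 2 if X = Y, else 0), so M = m0*1 + m1*rho(γ1) + m2*rho(γ2) + m3*rho(γ3) with m0 = tr(M)/2 = 0, m1 = tr(M rho(γ1))/2 = -3 - I/4, m2 = tr(M rho(γ2))/2 = -3/2, m3 = tr(M rho(γ3))/2 = 0.
Multiplying table entries, the bivector images are rho(γ12) = I*rho(γ3), rho(γ13) = -I*rho(γ2), rho(γ23) = I*rho(γ1); with real blade coefficients the real parts of m0..m3 are the coefficients of 1, γ1, γ2, γ3 and the imaginary parts give the bivectors (γ23: Im m1, γ13: -Im m2, γ12: Im m3).
Answer: -3*γ1 - 3/2*γ2 - 1/4*γ23


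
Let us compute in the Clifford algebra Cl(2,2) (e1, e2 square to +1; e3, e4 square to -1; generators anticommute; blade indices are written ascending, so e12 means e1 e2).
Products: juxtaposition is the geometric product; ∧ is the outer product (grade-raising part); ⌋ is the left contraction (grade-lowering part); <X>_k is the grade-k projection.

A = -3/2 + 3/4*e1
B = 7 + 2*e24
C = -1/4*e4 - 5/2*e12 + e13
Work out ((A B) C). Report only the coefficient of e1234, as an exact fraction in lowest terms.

step 1: -21/2 + 21/4*e1 - 3*e24 + 3/2*e124
step 2: -111/8*e2 + 21/4*e3 + 51/8*e4 + 213/8*e12 - 21/2*e13 - 141/16*e14 - 3/2*e234 + 3*e1234
Answer: 3


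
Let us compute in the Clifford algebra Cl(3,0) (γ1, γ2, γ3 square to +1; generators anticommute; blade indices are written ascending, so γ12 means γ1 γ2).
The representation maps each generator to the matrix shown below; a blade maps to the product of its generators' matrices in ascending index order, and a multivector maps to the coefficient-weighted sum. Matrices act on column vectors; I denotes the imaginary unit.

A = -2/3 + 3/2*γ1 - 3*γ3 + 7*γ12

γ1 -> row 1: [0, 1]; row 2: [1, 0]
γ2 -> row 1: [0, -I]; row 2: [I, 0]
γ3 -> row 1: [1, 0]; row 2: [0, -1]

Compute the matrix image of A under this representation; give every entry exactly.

Bivector images (products of the table entries): rho(γ12) = rho(γ1)rho(γ2) = row 1: [I, 0]; row 2: [0, -I].
M = (-2/3)*1 + (3/2)*rho(γ1) + (-3)*rho(γ3) + (7)*rho(γ12), summed entrywise (1 is the identity matrix):
Answer: row 1: [-11/3 + 7*I, 3/2]; row 2: [3/2, 7/3 - 7*I]


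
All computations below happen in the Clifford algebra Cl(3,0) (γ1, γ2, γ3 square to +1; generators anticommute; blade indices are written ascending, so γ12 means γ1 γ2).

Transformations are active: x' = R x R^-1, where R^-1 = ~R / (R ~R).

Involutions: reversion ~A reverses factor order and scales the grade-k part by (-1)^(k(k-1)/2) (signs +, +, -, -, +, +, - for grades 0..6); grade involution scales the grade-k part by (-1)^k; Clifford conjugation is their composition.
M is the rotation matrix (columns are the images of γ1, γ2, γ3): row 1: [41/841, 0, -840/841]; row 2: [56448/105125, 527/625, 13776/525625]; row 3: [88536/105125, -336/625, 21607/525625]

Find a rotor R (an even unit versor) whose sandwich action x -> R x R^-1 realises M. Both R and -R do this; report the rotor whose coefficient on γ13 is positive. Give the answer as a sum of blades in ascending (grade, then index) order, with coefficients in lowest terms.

Method: write R = a + b12*γ12 + b13*γ13 + b23*γ23 with a^2 + b12^2 + b13^2 + b23^2 = 1 (so R^-1 = ~R). Expanding the columns R e_j ~R gives tr M = 4a^2 - 1 and, from the antisymmetric part, M21 - M12 = -4a*b12, M13 - M31 = 4a*b13, M32 - M23 = -4a*b23.
Here tr M = 490439/525625, so a^2 = (1 + tr M)/4 = 254016/525625 and a = ±504/725. Taking a = 504/725: M21 - M12 = 56448/105125, M13 - M31 = -193536/105125, M32 - M23 = -296352/525625, giving b12 = -28/145, b13 = -96/145, b23 = 147/725, i.e. R = 504/725 - 28/145*γ12 - 96/145*γ13 + 147/725*γ23.
Its γ13 coefficient is negative, so report the other preimage -R.
Answer: -504/725 + 28/145*γ12 + 96/145*γ13 - 147/725*γ23. Sheet selection: the two-to-one cover makes ±R indistinguishable at the matrix level (trace 490439/525625), so uniqueness comes from the required sign on γ13.


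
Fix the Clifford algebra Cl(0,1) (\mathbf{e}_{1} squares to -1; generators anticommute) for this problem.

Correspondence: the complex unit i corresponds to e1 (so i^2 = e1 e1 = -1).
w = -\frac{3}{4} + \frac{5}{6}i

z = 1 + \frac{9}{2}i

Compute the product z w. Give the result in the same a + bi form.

In blades: z = 1 + \frac{9}{2} e_{1}, w = -\frac{3}{4} + \frac{5}{6} e_{1}.
Distribute z over w term by term (generator squares from the signature, products reordered to ascending indices): (1)*w = -\frac{3}{4} + \frac{5}{6} e_{1}; (\frac{9}{2} e_{1})*w = -\frac{15}{4} - \frac{27}{8} e_{1}.
Sum: -\frac{9}{2} - \frac{61}{24} e_{1}; translating back through the correspondence:
Answer: -\frac{9}{2} - \frac{61}{24}i


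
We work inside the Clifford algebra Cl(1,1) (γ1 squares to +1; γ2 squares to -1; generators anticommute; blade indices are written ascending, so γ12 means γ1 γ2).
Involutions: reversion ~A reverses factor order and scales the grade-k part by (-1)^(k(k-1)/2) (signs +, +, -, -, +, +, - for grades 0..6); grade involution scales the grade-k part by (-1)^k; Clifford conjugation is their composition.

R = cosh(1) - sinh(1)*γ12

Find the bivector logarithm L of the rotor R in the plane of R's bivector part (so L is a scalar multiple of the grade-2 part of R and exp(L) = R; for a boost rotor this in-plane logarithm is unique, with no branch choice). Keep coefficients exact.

The scalar part of R is cosh(1), which determines |rapidity| via cosh; the sign lives in the bivector part, and pairing them (bivector part over sinh of the rapidity = the plane) gives the unique in-plane L = rapidity * plane.
Concretely: cosh(rapidity) = cosh(1) gives rapidity = ±1, and since rapidity/sinh(rapidity) is even the sign is immaterial: L = (rapidity/sinh(rapidity)) * <R>_2 = (1/sinh(1)) * <R>_2.
Answer: -γ12


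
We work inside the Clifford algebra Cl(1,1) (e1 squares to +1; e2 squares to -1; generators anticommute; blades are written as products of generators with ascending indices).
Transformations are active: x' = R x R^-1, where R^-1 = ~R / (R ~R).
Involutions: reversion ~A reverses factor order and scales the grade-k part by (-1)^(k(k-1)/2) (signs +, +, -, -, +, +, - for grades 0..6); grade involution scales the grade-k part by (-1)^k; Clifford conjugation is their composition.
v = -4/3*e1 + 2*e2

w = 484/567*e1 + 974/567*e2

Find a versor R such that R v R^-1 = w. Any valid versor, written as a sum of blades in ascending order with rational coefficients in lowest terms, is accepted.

Construction: equal norms (both -20/9) license R = v + w = -272/567*e1 + 2108/567*e2 — nothing changes along that direction, while (v - w)/2 changes sign, so v maps onto w.
Answer: -272/567*e1 + 2108/567*e2


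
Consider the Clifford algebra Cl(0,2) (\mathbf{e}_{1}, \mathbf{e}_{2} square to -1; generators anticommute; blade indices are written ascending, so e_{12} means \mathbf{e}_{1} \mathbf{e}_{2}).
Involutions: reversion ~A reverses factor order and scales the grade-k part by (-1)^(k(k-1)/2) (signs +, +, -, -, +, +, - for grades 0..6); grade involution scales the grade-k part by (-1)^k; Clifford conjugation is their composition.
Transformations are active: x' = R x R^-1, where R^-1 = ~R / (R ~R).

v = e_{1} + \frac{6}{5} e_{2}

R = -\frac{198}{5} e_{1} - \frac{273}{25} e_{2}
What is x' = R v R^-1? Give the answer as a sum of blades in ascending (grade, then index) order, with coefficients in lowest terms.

~R = -\frac{198}{5} e_{1} - \frac{273}{25} e_{2}, and R ~R = -\frac{1054629}{625}, so R^-1 = ~R / (-\frac{1054629}{625}).
R v = \frac{6588}{125} - \frac{183}{5} e_{12}
Answer: \frac{2831}{1921} e_{1} - \frac{4974}{9605} e_{2}


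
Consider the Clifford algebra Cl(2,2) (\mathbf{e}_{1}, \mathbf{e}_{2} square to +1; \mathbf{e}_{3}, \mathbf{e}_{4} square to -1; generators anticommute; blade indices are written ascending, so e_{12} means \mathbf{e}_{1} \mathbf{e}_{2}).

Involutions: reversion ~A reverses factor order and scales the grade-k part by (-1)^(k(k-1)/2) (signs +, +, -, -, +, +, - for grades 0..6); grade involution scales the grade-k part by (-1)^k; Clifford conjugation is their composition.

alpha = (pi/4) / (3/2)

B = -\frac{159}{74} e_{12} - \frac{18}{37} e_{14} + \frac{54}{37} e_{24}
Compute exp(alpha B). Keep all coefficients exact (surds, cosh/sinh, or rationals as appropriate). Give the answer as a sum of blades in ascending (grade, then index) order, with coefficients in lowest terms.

B^2 term by term: the squares give (-\frac{159}{74})^2*(e_{12})^2 + (-\frac{18}{37})^2*(e_{14})^2 + (\frac{54}{37})^2*(e_{24})^2 = \frac{25281}{5476}*(-1) + \frac{324}{1369}*(+1) + \frac{2916}{1369}*(+1) = -\frac{9}{4} (each basis 2-blade squares to minus the product of its generators' squares); cross terms between blades sharing an index anticommute and cancel. So B^2 = -\frac{9}{4}.
B^2 = -\frac{9}{4} — circular case — the even/odd split gives cos and sin: l = \frac{3}{2}, alpha*l = \frac{\pi}{4}, so exp(alpha B) = cos(\frac{\pi}{4}) + (sin(\frac{\pi}{4})/(\frac{3}{2}))*B = \frac{\sqrt{2}}{2} + (\frac{\sqrt{2}}{3})*B.
Answer: \frac{\sqrt{2}}{2} - \frac{53 \sqrt{2}}{74} e_{12} - \frac{6 \sqrt{2}}{37} e_{14} + \frac{18 \sqrt{2}}{37} e_{24}


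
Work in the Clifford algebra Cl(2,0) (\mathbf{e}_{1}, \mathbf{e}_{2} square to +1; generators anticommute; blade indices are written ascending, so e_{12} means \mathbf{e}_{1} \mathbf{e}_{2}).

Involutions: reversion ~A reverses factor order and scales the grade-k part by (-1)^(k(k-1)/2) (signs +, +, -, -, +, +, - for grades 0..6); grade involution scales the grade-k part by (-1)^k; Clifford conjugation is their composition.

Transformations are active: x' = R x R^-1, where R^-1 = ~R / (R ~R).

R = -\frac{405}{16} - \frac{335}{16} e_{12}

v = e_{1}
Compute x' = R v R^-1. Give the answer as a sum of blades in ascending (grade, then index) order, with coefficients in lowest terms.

~R = -\frac{405}{16} + \frac{335}{16} e_{12}, and R ~R = \frac{138125}{128}, so R^-1 = ~R / (\frac{138125}{128}).
R v = -\frac{405}{16} e_{1} + \frac{335}{16} e_{2}
Answer: \frac{1036}{5525} e_{1} - \frac{5427}{5525} e_{2}


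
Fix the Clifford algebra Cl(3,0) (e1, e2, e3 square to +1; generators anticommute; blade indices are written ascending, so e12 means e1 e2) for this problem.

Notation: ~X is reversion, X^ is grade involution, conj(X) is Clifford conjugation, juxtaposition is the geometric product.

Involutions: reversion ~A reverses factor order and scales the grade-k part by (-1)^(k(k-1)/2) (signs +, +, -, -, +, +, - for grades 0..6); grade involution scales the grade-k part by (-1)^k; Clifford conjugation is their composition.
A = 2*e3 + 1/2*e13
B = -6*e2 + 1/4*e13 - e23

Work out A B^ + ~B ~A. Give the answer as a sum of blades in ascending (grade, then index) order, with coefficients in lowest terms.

first term: -1/8 - 1/2*e1 + 2*e2 + 1/2*e12 - 12*e23 - 3*e123
second term: -1/8 - 1/2*e1 + 2*e2 - 1/2*e12 - 12*e23 - 3*e123
Answer: -1/4 - e1 + 4*e2 - 24*e23 - 6*e123


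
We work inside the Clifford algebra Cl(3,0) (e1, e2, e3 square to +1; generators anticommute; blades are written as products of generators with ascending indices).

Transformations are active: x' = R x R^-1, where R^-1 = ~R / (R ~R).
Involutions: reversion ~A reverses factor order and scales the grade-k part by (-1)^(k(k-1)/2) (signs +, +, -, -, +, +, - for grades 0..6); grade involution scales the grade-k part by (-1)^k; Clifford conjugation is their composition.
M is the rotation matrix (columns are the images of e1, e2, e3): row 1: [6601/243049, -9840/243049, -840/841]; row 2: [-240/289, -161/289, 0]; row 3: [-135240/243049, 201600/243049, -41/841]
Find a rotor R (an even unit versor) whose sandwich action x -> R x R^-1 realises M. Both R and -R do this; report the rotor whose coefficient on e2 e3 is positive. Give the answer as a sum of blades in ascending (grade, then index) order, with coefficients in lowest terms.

Method: write R = a + b12*e1 e2 + b13*e1 e3 + b23*e2 e3 with a^2 + b12^2 + b13^2 + b23^2 = 1 (so R^-1 = ~R). Expanding the columns R e_j ~R gives tr M = 4a^2 - 1 and, from the antisymmetric part, M21 - M12 = -4a*b12, M13 - M31 = 4a*b13, M32 - M23 = -4a*b23.
Here tr M = -140649/243049, so a^2 = (1 + tr M)/4 = 25600/243049 and a = ±160/493. Taking a = 160/493: M21 - M12 = -192000/243049, M13 - M31 = -107520/243049, M32 - M23 = 201600/243049, giving b12 = 300/493, b13 = -168/493, b23 = -315/493, i.e. R = 160/493 + 300/493*e1 e2 - 168/493*e1 e3 - 315/493*e2 e3.
Its e2 e3 coefficient is negative, so report the other preimage -R.
Answer: -160/493 - 300/493*e1 e2 + 168/493*e1 e3 + 315/493*e2 e3. Why the constraint matters: R and -R act identically through the sandwich — M has trace -140649/243049 either way — so only the sign condition on e2 e3 picks one of the two preimages.


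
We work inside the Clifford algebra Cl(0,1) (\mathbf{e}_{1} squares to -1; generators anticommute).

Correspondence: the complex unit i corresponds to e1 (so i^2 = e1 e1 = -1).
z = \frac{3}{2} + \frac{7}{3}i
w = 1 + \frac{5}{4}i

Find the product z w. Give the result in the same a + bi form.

In blades: z = \frac{3}{2} + \frac{7}{3} e_{1}, w = 1 + \frac{5}{4} e_{1}.
Distribute z over w term by term (generator squares from the signature, products reordered to ascending indices): (\frac{3}{2})*w = \frac{3}{2} + \frac{15}{8} e_{1}; (\frac{7}{3} e_{1})*w = -\frac{35}{12} + \frac{7}{3} e_{1}.
Sum: -\frac{17}{12} + \frac{101}{24} e_{1}; translating back through the correspondence:
Answer: -\frac{17}{12} + \frac{101}{24}i


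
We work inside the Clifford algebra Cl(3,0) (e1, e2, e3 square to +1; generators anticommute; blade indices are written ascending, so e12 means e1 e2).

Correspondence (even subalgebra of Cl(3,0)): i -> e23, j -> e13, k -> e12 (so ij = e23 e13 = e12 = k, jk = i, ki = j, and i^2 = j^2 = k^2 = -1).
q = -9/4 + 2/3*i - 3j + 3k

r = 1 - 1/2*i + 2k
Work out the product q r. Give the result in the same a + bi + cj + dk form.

In blades: q = -9/4 + 3*e12 - 3*e13 + 2/3*e23, r = 1 + 2*e12 - 1/2*e23.
Distribute q over r term by term (generator squares from the signature, products reordered to ascending indices): (-9/4)*r = -9/4 - 9/2*e12 + 9/8*e23; (3*e12)*r = -6 + 3*e12 - 3/2*e13; (-3*e13)*r = -3/2*e12 - 3*e13 - 6*e23; (2/3*e23)*r = 1/3 - 4/3*e13 + 2/3*e23.
Sum: -95/12 - 3*e12 - 35/6*e13 - 101/24*e23; translating back through the correspondence:
Answer: -95/12 - 101/24*i - 35/6*j - 3k


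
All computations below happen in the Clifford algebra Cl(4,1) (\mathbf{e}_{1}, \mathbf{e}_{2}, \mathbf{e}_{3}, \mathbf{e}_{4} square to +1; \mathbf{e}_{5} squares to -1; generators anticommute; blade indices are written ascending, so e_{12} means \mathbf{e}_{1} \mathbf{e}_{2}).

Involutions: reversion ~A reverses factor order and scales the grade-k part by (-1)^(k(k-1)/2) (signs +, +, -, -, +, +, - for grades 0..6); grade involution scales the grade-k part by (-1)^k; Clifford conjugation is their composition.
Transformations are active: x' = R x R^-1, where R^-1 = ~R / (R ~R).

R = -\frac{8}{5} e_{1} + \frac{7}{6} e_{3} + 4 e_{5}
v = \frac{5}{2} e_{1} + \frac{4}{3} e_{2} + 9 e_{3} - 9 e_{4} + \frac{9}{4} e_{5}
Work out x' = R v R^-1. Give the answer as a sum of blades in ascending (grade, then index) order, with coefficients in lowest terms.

~R = -\frac{8}{5} e_{1} + \frac{7}{6} e_{3} + 4 e_{5}, and R ~R = -\frac{10871}{900}, so R^-1 = ~R / (-\frac{10871}{900}).
R v = -\frac{5}{2} - \frac{32}{15} e_{12} - \frac{1039}{60} e_{13} + \frac{72}{5} e_{14} - \frac{68}{5} e_{15} - \frac{14}{9} e_{23} - \frac{16}{3} e_{25} - \frac{21}{2} e_{34} - \frac{267}{8} e_{35} + 36 e_{45}
Answer: -\frac{68755}{21742} e_{1} - \frac{4}{3} e_{2} - \frac{13227}{1553} e_{3} + 9 e_{4} - \frac{25839}{43484} e_{5}


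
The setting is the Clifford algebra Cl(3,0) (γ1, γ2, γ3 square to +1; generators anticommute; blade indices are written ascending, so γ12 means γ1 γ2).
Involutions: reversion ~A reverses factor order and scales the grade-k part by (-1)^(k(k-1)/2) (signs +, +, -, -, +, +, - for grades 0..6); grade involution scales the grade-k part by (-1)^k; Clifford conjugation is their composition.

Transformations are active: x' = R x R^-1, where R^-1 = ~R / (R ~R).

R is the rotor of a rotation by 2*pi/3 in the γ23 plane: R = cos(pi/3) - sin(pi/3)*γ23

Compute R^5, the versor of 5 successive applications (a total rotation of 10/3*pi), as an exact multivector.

Because a rotor carries half the rotation angle, composing 5 copies of this γ23-plane rotor multiplies the phase: 5*(pi/3) = 5*pi/3, hence R^5 = cos(5*pi/3) - sin(5*pi/3)*γ23.
cos(5*pi/3) = 1/2 and sin(5*pi/3) = -sqrt(3)/2, so R^5 = 1/2 + sqrt(3)/2*γ23. The net rotation is 4/3*pi (after discarding 1 full turn, each of which contributes a factor -1 to the rotor); the rotor keeps the half-angle phase exactly.
Answer: 1/2 + sqrt(3)/2*γ23


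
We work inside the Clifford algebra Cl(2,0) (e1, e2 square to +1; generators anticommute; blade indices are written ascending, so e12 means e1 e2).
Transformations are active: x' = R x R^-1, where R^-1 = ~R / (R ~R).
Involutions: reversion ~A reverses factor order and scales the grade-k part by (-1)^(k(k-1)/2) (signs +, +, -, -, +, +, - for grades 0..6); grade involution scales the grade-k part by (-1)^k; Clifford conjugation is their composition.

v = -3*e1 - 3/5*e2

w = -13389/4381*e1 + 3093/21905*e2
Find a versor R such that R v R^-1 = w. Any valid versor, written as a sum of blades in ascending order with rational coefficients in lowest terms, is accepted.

R = v + w = -26532/4381*e1 - 2010/4381*e2 works: the equal norms (234/25) guarantee its sandwich swaps v into w.
Answer: -26532/4381*e1 - 2010/4381*e2
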